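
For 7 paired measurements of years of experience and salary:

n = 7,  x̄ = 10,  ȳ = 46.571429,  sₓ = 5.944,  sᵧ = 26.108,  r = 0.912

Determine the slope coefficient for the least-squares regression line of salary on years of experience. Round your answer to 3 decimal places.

4.006

b = r · sᵧ/sₓ = 0.912 · 26.108/5.944 = 4.005803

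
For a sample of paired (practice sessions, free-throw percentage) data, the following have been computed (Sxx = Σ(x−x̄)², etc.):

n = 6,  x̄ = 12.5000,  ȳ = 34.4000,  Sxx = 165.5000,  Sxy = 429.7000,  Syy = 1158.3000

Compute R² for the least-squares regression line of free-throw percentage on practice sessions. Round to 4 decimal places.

R² = Sxy²/(Sxx·Syy) = (429.7)²/(165.5·1158.3) = 0.963189

0.9632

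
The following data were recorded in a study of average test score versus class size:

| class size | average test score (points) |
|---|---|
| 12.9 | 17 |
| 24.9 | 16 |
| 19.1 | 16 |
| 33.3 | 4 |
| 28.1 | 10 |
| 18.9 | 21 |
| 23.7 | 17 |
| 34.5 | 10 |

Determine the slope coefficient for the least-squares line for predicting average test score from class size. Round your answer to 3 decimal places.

n = 8, Σx = 195.4, Σy = 111, Σxy = 2482.3, Σx² = 5158.88
Sxx = Σx² − (Σx)²/n = 5158.88 − 4772.645 = 386.235
Sxy = Σxy − (Σx)(Σy)/n = 2482.3 − 2711.175 = -228.875
b = Sxy/Sxx = -228.875/386.235 = -0.592580

-0.593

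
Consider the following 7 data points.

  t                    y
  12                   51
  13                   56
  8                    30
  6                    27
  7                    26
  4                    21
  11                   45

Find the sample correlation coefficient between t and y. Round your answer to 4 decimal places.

n = 7, Σx = 61, Σy = 256, Σxy = 2503, Σx² = 599, Σy² = 10508
Sxx = Σx² − (Σx)²/n = 599 − 531.571429 = 67.428571
Sxy = Σxy − (Σx)(Σy)/n = 2503 − 2230.857143 = 272.142857
Syy = Σy² − (Σy)²/n = 10508 − 9362.285714 = 1145.714286
r = Sxy/√(Sxx·Syy) = 272.142857/√(77253.877551) = 272.142857/277.945818 = 0.979122

0.9791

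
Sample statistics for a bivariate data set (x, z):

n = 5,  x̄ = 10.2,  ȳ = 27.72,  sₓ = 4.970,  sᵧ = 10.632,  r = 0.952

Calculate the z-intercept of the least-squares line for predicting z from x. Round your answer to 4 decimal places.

b = r · sᵧ/sₓ = 0.952 · 10.632/4.97 = 2.036552
a = ȳ − b·x̄ = 27.72 − 2.036552·10.2 = 6.947168

6.9472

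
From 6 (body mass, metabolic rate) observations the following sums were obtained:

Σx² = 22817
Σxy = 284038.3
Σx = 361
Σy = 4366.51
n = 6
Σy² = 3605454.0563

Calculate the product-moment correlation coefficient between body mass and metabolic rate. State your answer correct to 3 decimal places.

0.984

Sxx = Σx² − (Σx)²/n = 22817 − 21720.166667 = 1096.833333
Sxy = Σxy − (Σx)(Σy)/n = 284038.3 − 262718.351667 = 21319.948333
Syy = Σy² − (Σy)²/n = 3605454.0563 − 3177734.930017 = 427719.126283
r = Sxy/√(Sxx·Syy) = 21319.948333/√(469136595.011769) = 21319.948333/21659.561284 = 0.984320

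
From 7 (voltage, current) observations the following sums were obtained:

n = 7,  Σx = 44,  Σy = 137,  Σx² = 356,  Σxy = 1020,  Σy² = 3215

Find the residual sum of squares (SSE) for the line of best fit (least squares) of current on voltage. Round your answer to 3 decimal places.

216.000

Sxx = Σx² − (Σx)²/n = 356 − 276.571429 = 79.428571
Sxy = Σxy − (Σx)(Σy)/n = 1020 − 861.142857 = 158.857143
Syy = Σy² − (Σy)²/n = 3215 − 2681.285714 = 533.714286
b = Sxy/Sxx = 158.857143/79.428571 = 2
SSE = Syy − b·Sxy = 533.714286 − 2·158.857143 = 216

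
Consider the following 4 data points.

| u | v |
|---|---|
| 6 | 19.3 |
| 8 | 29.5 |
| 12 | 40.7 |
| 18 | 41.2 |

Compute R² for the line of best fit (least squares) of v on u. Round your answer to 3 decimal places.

0.758

n = 4, Σx = 44, Σy = 130.7, Σxy = 1581.8, Σx² = 568, Σy² = 4596.67
Sxx = Σx² − (Σx)²/n = 568 − 484 = 84
Sxy = Σxy − (Σx)(Σy)/n = 1581.8 − 1437.7 = 144.1
Syy = Σy² − (Σy)²/n = 4596.67 − 4270.6225 = 326.0475
R² = Sxy²/(Sxx·Syy) = (144.1)²/(84·326.0475) = 0.758172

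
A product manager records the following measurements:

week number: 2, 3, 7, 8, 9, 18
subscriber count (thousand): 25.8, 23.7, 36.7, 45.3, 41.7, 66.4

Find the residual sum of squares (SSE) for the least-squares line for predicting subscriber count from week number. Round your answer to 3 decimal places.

n = 6, Σx = 47, Σy = 239.6, Σxy = 2312.5, Σx² = 531, Σy² = 10774.16
Sxx = Σx² − (Σx)²/n = 531 − 368.166667 = 162.833333
Sxy = Σxy − (Σx)(Σy)/n = 2312.5 − 1876.866667 = 435.633333
Syy = Σy² − (Σy)²/n = 10774.16 − 9568.026667 = 1206.133333
b = Sxy/Sxx = 435.633333/162.833333 = 2.675333
SSE = Syy − b·Sxy = 1206.133333 − 2.675333·435.633333 = 40.669253

40.669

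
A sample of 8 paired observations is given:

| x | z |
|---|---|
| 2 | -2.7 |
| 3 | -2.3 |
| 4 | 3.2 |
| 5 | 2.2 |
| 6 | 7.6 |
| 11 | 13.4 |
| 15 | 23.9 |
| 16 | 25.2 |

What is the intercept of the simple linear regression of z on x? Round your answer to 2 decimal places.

-6.57

n = 8, Σx = 62, Σy = 70.5, Σxy = 966.2, Σx² = 692
Sxx = Σx² − (Σx)²/n = 692 − 480.5 = 211.5
Sxy = Σxy − (Σx)(Σy)/n = 966.2 − 546.375 = 419.825
b = Sxy/Sxx = 419.825/211.5 = 1.984988
a = ȳ − b·x̄ = 8.8125 − 1.984988·7.75 = -6.571158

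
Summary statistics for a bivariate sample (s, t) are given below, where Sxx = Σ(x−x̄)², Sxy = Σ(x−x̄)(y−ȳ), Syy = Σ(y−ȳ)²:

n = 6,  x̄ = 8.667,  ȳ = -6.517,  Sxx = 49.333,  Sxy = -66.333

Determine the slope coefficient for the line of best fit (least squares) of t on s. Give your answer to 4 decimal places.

b = Sxy/Sxx = -66.333/49.333 = -1.344597

-1.3446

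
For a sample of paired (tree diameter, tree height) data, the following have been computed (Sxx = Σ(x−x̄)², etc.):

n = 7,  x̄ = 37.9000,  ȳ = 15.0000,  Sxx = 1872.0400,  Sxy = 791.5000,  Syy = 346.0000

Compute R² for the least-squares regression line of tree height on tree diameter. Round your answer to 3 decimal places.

0.967

R² = Sxy²/(Sxx·Syy) = (791.5)²/(1872.04·346) = 0.967187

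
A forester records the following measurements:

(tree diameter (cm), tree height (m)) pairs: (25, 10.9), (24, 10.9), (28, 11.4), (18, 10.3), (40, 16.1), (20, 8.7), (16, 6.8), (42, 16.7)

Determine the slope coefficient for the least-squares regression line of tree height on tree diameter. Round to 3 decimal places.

0.339

n = 8, Σx = 213, Σy = 91.8, Σxy = 2666.9, Σx² = 6329
Sxx = Σx² − (Σx)²/n = 6329 − 5671.125 = 657.875
Sxy = Σxy − (Σx)(Σy)/n = 2666.9 − 2444.175 = 222.725
b = Sxy/Sxx = 222.725/657.875 = 0.338552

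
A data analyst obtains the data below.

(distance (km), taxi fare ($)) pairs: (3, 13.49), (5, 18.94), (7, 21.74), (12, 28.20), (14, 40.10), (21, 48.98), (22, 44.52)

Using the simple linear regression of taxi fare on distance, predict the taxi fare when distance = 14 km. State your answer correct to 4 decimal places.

n = 7, Σx = 84, Σy = 215.97, Σxy = 3195.17, Σx² = 1348
Sxx = Σx² − (Σx)²/n = 1348 − 1008 = 340
Sxy = Σxy − (Σx)(Σy)/n = 3195.17 − 2591.64 = 603.53
b = Sxy/Sxx = 603.53/340 = 1.775088
a = ȳ − b·x̄ = 30.852857 − 1.775088·12 = 9.551798
ŷ(14) = a + b·14 = 9.551798 + 1.775088·14 = 34.403034

34.4030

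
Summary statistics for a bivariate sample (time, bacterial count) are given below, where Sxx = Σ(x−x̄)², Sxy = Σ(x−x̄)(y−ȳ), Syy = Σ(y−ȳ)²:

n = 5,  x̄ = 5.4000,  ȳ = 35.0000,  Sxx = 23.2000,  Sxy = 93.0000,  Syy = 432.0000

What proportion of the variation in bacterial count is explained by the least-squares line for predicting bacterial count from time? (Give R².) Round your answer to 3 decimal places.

R² = Sxy²/(Sxx·Syy) = (93)²/(23.2·432) = 0.862967

0.863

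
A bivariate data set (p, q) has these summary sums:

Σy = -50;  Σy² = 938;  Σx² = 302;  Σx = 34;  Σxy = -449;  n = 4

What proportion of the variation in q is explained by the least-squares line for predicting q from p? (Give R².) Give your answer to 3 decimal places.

Sxx = Σx² − (Σx)²/n = 302 − 289 = 13
Sxy = Σxy − (Σx)(Σy)/n = -449 − (-425) = -24
Syy = Σy² − (Σy)²/n = 938 − 625 = 313
R² = Sxy²/(Sxx·Syy) = (-24)²/(13·313) = 0.141558

0.142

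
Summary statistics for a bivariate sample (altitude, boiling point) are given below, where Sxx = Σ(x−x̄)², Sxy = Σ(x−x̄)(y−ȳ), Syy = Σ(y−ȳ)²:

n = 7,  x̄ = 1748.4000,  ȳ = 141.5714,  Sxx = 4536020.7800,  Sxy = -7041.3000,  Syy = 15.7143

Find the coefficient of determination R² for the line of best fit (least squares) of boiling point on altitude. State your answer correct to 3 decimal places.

R² = Sxy²/(Sxx·Syy) = (-7041.3)²/(4536020.78·15.7143) = 0.695562

0.696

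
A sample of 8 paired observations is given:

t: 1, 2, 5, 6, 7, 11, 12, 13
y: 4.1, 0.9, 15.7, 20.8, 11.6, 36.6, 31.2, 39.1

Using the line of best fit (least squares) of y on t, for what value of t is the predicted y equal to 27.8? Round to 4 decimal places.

9.6828

n = 8, Σx = 57, Σy = 160, Σxy = 1575.7, Σx² = 549
Sxx = Σx² − (Σx)²/n = 549 − 406.125 = 142.875
Sxy = Σxy − (Σx)(Σy)/n = 1575.7 − 1140 = 435.7
b = Sxy/Sxx = 435.7/142.875 = 3.049519
a = ȳ − b·x̄ = 20 − 3.049519·7.125 = -1.727822
Set a + b·x = 27.8: x = (27.8 − (-1.727822)) / 3.049519 = 9.682781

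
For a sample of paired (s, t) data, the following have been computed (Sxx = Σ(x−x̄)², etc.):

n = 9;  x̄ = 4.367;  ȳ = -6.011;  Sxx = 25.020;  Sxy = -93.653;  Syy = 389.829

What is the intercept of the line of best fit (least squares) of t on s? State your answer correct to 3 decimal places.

b = Sxy/Sxx = -93.653/25.02 = -3.743125
a = ȳ − b·x̄ = -6.011 − (-3.743125)·4.367 = 10.335229

10.335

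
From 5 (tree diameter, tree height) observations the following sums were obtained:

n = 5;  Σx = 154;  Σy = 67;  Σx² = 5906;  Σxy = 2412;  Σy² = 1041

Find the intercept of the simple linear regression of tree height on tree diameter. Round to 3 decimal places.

4.172

Sxx = Σx² − (Σx)²/n = 5906 − 4743.2 = 1162.8
Sxy = Σxy − (Σx)(Σy)/n = 2412 − 2063.6 = 348.4
b = Sxy/Sxx = 348.4/1162.8 = 0.299622
a = ȳ − b·x̄ = 13.4 − 0.299622·30.8 = 4.171655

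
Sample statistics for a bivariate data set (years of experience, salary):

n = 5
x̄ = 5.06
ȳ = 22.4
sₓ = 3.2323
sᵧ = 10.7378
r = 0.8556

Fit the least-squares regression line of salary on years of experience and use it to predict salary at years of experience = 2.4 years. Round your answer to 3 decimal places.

b = r · sᵧ/sₓ = 0.8556 · 10.7378/3.2323 = 2.842330
a = ȳ − b·x̄ = 22.4 − 2.842330·5.06 = 8.017813
ŷ(2.4) = a + b·2.4 = 8.017813 + 2.842330·2.4 = 14.839403

14.839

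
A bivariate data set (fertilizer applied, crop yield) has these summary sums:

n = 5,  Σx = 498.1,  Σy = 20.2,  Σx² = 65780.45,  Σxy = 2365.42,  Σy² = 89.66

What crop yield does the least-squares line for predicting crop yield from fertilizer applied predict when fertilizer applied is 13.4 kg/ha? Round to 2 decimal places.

Sxx = Σx² − (Σx)²/n = 65780.45 − 49620.722 = 16159.728
Sxy = Σxy − (Σx)(Σy)/n = 2365.42 − 2012.324 = 353.096
b = Sxy/Sxx = 353.096/16159.728 = 0.021850
a = ȳ − b·x̄ = 4.04 − 0.021850·99.62 = 1.863266
ŷ(13.4) = a + b·13.4 = 1.863266 + 0.021850·13.4 = 2.156061

2.16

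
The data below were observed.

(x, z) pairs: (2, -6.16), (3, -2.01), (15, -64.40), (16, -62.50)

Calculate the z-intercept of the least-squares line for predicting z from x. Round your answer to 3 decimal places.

n = 4, Σx = 36, Σy = -135.07, Σxy = -1984.35, Σx² = 494
Sxx = Σx² − (Σx)²/n = 494 − 324 = 170
Sxy = Σxy − (Σx)(Σy)/n = -1984.35 − (-1215.63) = -768.72
b = Sxy/Sxx = -768.72/170 = -4.521882
a = ȳ − b·x̄ = -33.7675 − (-4.521882)·9 = 6.929441

6.929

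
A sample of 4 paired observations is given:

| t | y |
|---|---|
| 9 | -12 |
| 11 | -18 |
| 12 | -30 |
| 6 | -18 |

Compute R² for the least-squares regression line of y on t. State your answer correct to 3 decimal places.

0.303

n = 4, Σx = 38, Σy = -78, Σxy = -774, Σx² = 382, Σy² = 1692
Sxx = Σx² − (Σx)²/n = 382 − 361 = 21
Sxy = Σxy − (Σx)(Σy)/n = -774 − (-741) = -33
Syy = Σy² − (Σy)²/n = 1692 − 1521 = 171
R² = Sxy²/(Sxx·Syy) = (-33)²/(21·171) = 0.303258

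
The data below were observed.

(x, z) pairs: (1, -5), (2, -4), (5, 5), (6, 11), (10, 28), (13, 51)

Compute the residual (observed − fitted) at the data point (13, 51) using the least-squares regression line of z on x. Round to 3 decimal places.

5.282

n = 6, Σx = 37, Σy = 86, Σxy = 1021, Σx² = 335
Sxx = Σx² − (Σx)²/n = 335 − 228.166667 = 106.833333
Sxy = Σxy − (Σx)(Σy)/n = 1021 − 530.333333 = 490.666667
b = Sxy/Sxx = 490.666667/106.833333 = 4.592824
a = ȳ − b·x̄ = 14.333333 − 4.592824·6.166667 = -13.989080
ŷ(13) = -13.989080 + 4.592824·13 = 45.717629
residual = y − ŷ = 51 − 45.717629 = 5.282371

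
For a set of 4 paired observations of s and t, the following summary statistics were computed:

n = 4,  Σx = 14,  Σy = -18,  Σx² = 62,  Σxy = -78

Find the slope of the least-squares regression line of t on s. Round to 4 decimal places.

-1.1538

Sxx = Σx² − (Σx)²/n = 62 − 49 = 13
Sxy = Σxy − (Σx)(Σy)/n = -78 − (-63) = -15
b = Sxy/Sxx = -15/13 = -1.153846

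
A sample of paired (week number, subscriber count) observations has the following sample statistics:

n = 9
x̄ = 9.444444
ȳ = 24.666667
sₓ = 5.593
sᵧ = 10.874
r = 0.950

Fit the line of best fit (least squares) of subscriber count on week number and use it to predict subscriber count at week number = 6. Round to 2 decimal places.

b = r · sᵧ/sₓ = 0.95 · 10.874/5.593 = 1.847005
a = ȳ − b·x̄ = 24.666667 − 1.847005·9.444444 = 7.222730
ŷ(6) = a + b·6 = 7.222730 + 1.847005·6 = 18.304761

18.30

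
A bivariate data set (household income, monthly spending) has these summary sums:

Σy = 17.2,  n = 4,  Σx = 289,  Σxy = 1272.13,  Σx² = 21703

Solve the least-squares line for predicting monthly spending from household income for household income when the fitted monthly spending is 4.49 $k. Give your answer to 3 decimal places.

77.562

Sxx = Σx² − (Σx)²/n = 21703 − 20880.25 = 822.75
Sxy = Σxy − (Σx)(Σy)/n = 1272.13 − 1242.7 = 29.43
b = Sxy/Sxx = 29.43/822.75 = 0.035770
a = ȳ − b·x̄ = 4.3 − 0.035770·72.25 = 1.715597
Set a + b·x = 4.49: x = (4.49 − 1.715597) / 0.035770 = 77.561672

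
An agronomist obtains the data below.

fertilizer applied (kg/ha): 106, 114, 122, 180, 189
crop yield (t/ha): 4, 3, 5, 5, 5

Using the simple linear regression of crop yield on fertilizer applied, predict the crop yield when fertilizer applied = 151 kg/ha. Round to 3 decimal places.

n = 5, Σx = 711, Σy = 22, Σxy = 3221, Σx² = 107237
Sxx = Σx² − (Σx)²/n = 107237 − 101104.2 = 6132.8
Sxy = Σxy − (Σx)(Σy)/n = 3221 − 3128.4 = 92.6
b = Sxy/Sxx = 92.6/6132.8 = 0.015099
a = ȳ − b·x̄ = 4.4 − 0.015099·142.2 = 2.252902
ŷ(151) = a + b·151 = 2.252902 + 0.015099·151 = 4.532872

4.533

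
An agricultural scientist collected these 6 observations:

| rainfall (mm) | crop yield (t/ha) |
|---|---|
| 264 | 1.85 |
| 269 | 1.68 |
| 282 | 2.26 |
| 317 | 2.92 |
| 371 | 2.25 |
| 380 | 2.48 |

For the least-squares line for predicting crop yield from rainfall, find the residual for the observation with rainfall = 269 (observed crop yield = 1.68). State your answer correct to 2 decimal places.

-0.35

n = 6, Σx = 1883, Σy = 13.44, Σxy = 4280.43, Σx² = 604111
Sxx = Σx² − (Σx)²/n = 604111 − 590948.166667 = 13162.833333
Sxy = Σxy − (Σx)(Σy)/n = 4280.43 − 4217.92 = 62.51
b = Sxy/Sxx = 62.51/13162.833333 = 0.004749
a = ȳ − b·x̄ = 2.24 − 0.004749·313.833333 = 0.749613
ŷ(269) = 0.749613 + 0.004749·269 = 2.027088
residual = y − ŷ = 1.68 − 2.027088 = -0.347088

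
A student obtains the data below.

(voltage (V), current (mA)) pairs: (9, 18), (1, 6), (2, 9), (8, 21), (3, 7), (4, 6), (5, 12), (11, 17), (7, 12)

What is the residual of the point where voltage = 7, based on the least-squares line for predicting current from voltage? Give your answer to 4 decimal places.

n = 9, Σx = 50, Σy = 108, Σxy = 730, Σx² = 370
Sxx = Σx² − (Σx)²/n = 370 − 277.777778 = 92.222222
Sxy = Σxy − (Σx)(Σy)/n = 730 − 600 = 130
b = Sxy/Sxx = 130/92.222222 = 1.409639
a = ȳ − b·x̄ = 12 − 1.409639·5.555556 = 4.168675
ŷ(7) = 4.168675 + 1.409639·7 = 14.036145
residual = y − ŷ = 12 − 14.036145 = -2.036145

-2.0361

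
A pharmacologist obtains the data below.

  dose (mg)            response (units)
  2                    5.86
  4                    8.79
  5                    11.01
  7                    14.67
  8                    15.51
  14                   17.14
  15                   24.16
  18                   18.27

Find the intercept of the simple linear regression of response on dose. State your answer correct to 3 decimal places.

n = 8, Σx = 73, Σy = 115.41, Σxy = 1259.92, Σx² = 903
Sxx = Σx² − (Σx)²/n = 903 − 666.125 = 236.875
Sxy = Σxy − (Σx)(Σy)/n = 1259.92 − 1053.11625 = 206.80375
b = Sxy/Sxx = 206.80375/236.875 = 0.873050
a = ȳ − b·x̄ = 14.42625 − 0.873050·9.125 = 6.459668

6.460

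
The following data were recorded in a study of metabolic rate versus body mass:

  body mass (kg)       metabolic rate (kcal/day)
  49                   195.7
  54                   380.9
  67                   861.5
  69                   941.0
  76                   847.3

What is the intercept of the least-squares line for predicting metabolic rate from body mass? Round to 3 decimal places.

n = 5, Σx = 315, Σy = 3226.4, Σxy = 217202.2, Σx² = 20343
Sxx = Σx² − (Σx)²/n = 20343 − 19845 = 498
Sxy = Σxy − (Σx)(Σy)/n = 217202.2 − 203263.2 = 13939
b = Sxy/Sxx = 13939/498 = 27.989960
a = ȳ − b·x̄ = 645.28 − 27.989960·63 = -1118.087470

-1118.087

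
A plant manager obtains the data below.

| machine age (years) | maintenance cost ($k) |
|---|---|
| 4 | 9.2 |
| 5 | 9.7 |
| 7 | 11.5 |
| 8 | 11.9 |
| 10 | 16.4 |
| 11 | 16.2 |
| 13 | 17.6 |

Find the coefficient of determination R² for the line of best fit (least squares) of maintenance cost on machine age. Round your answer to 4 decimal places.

0.9490

n = 7, Σx = 58, Σy = 92.5, Σxy = 832, Σx² = 544, Σy² = 1293.75
Sxx = Σx² − (Σx)²/n = 544 − 480.571429 = 63.428571
Sxy = Σxy − (Σx)(Σy)/n = 832 − 766.428571 = 65.571429
Syy = Σy² − (Σy)²/n = 1293.75 − 1222.321429 = 71.428571
R² = Sxy²/(Sxx·Syy) = (65.571429)²/(63.428571·71.428571) = 0.949014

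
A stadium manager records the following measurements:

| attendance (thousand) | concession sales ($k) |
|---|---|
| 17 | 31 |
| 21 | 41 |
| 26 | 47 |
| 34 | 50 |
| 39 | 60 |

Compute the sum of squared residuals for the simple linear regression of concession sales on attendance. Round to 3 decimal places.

34.716

n = 5, Σx = 137, Σy = 229, Σxy = 6650, Σx² = 4083, Σy² = 10951
Sxx = Σx² − (Σx)²/n = 4083 − 3753.8 = 329.2
Sxy = Σxy − (Σx)(Σy)/n = 6650 − 6274.6 = 375.4
Syy = Σy² − (Σy)²/n = 10951 − 10488.2 = 462.8
b = Sxy/Sxx = 375.4/329.2 = 1.140340
SSE = Syy − b·Sxy = 462.8 − 1.140340·375.4 = 34.716282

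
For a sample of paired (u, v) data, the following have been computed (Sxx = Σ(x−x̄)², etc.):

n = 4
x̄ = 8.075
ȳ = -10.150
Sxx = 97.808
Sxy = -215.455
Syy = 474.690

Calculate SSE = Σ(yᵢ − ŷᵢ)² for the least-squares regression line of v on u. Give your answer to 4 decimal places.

b = Sxy/Sxx = -215.455/97.808 = -2.202836
SSE = Syy − b·Sxy = 474.69 − (-2.202836)·(-215.455) = 0.077933

0.0779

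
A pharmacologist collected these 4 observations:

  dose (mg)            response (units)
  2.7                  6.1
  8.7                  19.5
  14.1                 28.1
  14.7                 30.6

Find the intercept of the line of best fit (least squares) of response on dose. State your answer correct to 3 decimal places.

1.275

n = 4, Σx = 40.2, Σy = 84.3, Σxy = 1032.15, Σx² = 497.88
Sxx = Σx² − (Σx)²/n = 497.88 − 404.01 = 93.87
Sxy = Σxy − (Σx)(Σy)/n = 1032.15 − 847.215 = 184.935
b = Sxy/Sxx = 184.935/93.87 = 1.970118
a = ȳ − b·x̄ = 21.075 − 1.970118·10.05 = 1.275312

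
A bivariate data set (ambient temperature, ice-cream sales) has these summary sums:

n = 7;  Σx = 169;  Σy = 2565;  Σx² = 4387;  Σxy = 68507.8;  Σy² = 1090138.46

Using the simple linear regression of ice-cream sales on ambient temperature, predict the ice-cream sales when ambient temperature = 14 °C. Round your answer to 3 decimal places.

148.888

Sxx = Σx² − (Σx)²/n = 4387 − 4080.142857 = 306.857143
Sxy = Σxy − (Σx)(Σy)/n = 68507.8 − 61926.428571 = 6581.371429
b = Sxy/Sxx = 6581.371429/306.857143 = 21.447672
a = ȳ − b·x̄ = 366.428571 − 21.447672·24.142857 = -151.379516
ŷ(14) = a + b·14 = -151.379516 + 21.447672·14 = 148.887896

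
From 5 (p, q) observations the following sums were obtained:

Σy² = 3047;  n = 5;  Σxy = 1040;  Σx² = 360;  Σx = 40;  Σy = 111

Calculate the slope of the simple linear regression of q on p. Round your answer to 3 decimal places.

3.800

Sxx = Σx² − (Σx)²/n = 360 − 320 = 40
Sxy = Σxy − (Σx)(Σy)/n = 1040 − 888 = 152
b = Sxy/Sxx = 152/40 = 3.8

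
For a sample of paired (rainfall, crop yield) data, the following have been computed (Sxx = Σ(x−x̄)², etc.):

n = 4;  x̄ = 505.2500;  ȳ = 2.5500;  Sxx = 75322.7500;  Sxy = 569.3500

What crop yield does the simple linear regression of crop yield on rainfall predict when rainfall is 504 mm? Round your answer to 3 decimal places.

b = Sxy/Sxx = 569.35/75322.75 = 0.007559
a = ȳ − b·x̄ = 2.55 − 0.007559·505.25 = -1.269086
ŷ(504) = a + b·504 = -1.269086 + 0.007559·504 = 2.540551

2.541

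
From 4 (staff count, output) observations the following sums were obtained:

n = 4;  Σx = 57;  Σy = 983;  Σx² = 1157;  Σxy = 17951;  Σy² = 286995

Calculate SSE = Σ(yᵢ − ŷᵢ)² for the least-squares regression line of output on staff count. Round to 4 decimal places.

Sxx = Σx² − (Σx)²/n = 1157 − 812.25 = 344.75
Sxy = Σxy − (Σx)(Σy)/n = 17951 − 14007.75 = 3943.25
Syy = Σy² − (Σy)²/n = 286995 − 241572.25 = 45422.75
b = Sxy/Sxx = 3943.25/344.75 = 11.437999
SSE = Syy − b·Sxy = 45422.75 − 11.437999·3943.25 = 319.862219

319.8622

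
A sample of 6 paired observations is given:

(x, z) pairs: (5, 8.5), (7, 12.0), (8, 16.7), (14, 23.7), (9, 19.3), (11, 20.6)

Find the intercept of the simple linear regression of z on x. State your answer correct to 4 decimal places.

1.5000

n = 6, Σx = 54, Σy = 100.8, Σxy = 992.2, Σx² = 536
Sxx = Σx² − (Σx)²/n = 536 − 486 = 50
Sxy = Σxy − (Σx)(Σy)/n = 992.2 − 907.2 = 85
b = Sxy/Sxx = 85/50 = 1.7
a = ȳ − b·x̄ = 16.8 − 1.7·9 = 1.5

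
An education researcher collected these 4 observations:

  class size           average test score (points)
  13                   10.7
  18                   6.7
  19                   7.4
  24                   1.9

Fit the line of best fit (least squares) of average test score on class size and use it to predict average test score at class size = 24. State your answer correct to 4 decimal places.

n = 4, Σx = 74, Σy = 26.7, Σxy = 445.9, Σx² = 1430
Sxx = Σx² − (Σx)²/n = 1430 − 1369 = 61
Sxy = Σxy − (Σx)(Σy)/n = 445.9 − 493.95 = -48.05
b = Sxy/Sxx = -48.05/61 = -0.787705
a = ȳ − b·x̄ = 6.675 − (-0.787705)·18.5 = 21.247541
ŷ(24) = a + b·24 = 21.247541 + (-0.787705)·24 = 2.342623

2.3426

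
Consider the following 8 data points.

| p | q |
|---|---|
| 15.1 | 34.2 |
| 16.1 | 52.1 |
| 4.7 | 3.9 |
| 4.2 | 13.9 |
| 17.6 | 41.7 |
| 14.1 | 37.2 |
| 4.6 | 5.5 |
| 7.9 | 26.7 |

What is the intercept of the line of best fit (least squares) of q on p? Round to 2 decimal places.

n = 8, Σx = 84.3, Σy = 215.2, Σxy = 2926.61, Σx² = 1119.09
Sxx = Σx² − (Σx)²/n = 1119.09 − 888.31125 = 230.77875
Sxy = Σxy − (Σx)(Σy)/n = 2926.61 − 2267.67 = 658.94
b = Sxy/Sxx = 658.94/230.77875 = 2.855289
a = ȳ − b·x̄ = 26.9 − 2.855289·10.5375 = -3.187607

-3.19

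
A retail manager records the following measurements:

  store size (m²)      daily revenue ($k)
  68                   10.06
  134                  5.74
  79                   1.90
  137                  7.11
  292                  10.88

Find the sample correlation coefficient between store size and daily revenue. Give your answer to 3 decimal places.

0.532

n = 5, Σx = 710, Σy = 35.69, Σxy = 5754.37, Σx² = 132854, Σy² = 306.6877
Sxx = Σx² − (Σx)²/n = 132854 − 100820 = 32034
Sxy = Σxy − (Σx)(Σy)/n = 5754.37 − 5067.98 = 686.39
Syy = Σy² − (Σy)²/n = 306.6877 − 254.75522 = 51.93248
r = Sxy/√(Sxx·Syy) = 686.39/√(1663605.06432) = 686.39/1289.808150 = 0.532164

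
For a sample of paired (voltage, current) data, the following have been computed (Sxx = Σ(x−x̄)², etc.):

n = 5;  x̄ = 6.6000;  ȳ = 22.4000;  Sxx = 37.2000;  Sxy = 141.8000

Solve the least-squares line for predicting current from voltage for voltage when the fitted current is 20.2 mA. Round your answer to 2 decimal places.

6.02

b = Sxy/Sxx = 141.8/37.2 = 3.811828
a = ȳ − b·x̄ = 22.4 − 3.811828·6.6 = -2.758065
Set a + b·x = 20.2: x = (20.2 − (-2.758065)) / 3.811828 = 6.022849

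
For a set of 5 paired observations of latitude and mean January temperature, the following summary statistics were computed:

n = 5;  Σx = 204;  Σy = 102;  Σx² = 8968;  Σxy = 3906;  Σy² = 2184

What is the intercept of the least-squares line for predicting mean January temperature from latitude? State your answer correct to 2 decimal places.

Sxx = Σx² − (Σx)²/n = 8968 − 8323.2 = 644.8
Sxy = Σxy − (Σx)(Σy)/n = 3906 − 4161.6 = -255.6
b = Sxy/Sxx = -255.6/644.8 = -0.396402
a = ȳ − b·x̄ = 20.4 − (-0.396402)·40.8 = 36.573201

36.57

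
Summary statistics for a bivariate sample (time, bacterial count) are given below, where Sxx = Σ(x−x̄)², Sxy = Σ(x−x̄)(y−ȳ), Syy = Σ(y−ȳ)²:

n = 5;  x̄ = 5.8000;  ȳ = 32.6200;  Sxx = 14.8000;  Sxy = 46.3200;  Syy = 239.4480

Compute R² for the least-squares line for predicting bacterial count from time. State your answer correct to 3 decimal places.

R² = Sxy²/(Sxx·Syy) = (46.32)²/(14.8·239.448) = 0.605430

0.605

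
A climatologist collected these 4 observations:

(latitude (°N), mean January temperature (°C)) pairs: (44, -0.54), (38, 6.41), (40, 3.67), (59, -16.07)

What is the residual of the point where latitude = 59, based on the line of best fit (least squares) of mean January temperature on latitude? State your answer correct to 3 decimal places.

0.088

n = 4, Σx = 181, Σy = -6.53, Σxy = -581.51, Σx² = 8461
Sxx = Σx² − (Σx)²/n = 8461 − 8190.25 = 270.75
Sxy = Σxy − (Σx)(Σy)/n = -581.51 − (-295.4825) = -286.0275
b = Sxy/Sxx = -286.0275/270.75 = -1.056427
a = ȳ − b·x̄ = -1.6325 − (-1.056427)·45.25 = 46.170803
ŷ(59) = 46.170803 + (-1.056427)·59 = -16.158366
residual = y − ŷ = -16.07 − (-16.158366) = 0.088366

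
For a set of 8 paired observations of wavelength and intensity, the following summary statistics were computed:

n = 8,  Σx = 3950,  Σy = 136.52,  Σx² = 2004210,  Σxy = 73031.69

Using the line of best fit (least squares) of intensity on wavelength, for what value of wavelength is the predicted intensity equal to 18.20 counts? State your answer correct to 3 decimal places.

Sxx = Σx² − (Σx)²/n = 2004210 − 1950312.5 = 53897.5
Sxy = Σxy − (Σx)(Σy)/n = 73031.69 − 67406.75 = 5624.94
b = Sxy/Sxx = 5624.94/53897.5 = 0.104364
a = ȳ − b·x̄ = 17.065 − 0.104364·493.75 = -34.464554
Set a + b·x = 18.20: x = (18.20 − (-34.464554)) / 0.104364 = 504.625434

504.625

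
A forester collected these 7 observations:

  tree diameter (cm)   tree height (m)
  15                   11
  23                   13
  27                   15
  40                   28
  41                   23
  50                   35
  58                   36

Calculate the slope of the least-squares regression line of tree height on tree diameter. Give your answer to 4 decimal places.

n = 7, Σx = 254, Σy = 161, Σxy = 6770, Σx² = 10628
Sxx = Σx² − (Σx)²/n = 10628 − 9216.571429 = 1411.428571
Sxy = Σxy − (Σx)(Σy)/n = 6770 − 5842 = 928
b = Sxy/Sxx = 928/1411.428571 = 0.657490

0.6575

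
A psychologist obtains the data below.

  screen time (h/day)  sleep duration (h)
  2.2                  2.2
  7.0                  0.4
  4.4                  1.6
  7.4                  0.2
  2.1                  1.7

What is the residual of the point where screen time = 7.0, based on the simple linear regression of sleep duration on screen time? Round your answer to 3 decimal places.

-0.036

n = 5, Σx = 23.1, Σy = 6.1, Σxy = 19.73, Σx² = 132.37
Sxx = Σx² − (Σx)²/n = 132.37 − 106.722 = 25.648
Sxy = Σxy − (Σx)(Σy)/n = 19.73 − 28.182 = -8.452
b = Sxy/Sxx = -8.452/25.648 = -0.329538
a = ȳ − b·x̄ = 1.22 − (-0.329538)·4.62 = 2.742467
ŷ(7.0) = 2.742467 + (-0.329538)·7 = 0.435699
residual = y − ŷ = 0.4 − 0.435699 = -0.035699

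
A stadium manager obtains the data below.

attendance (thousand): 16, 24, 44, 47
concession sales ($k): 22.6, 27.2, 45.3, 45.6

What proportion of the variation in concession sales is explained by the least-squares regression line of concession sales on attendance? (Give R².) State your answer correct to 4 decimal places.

0.9913

n = 4, Σx = 131, Σy = 140.7, Σxy = 5150.8, Σx² = 4977, Σy² = 5382.05
Sxx = Σx² − (Σx)²/n = 4977 − 4290.25 = 686.75
Sxy = Σxy − (Σx)(Σy)/n = 5150.8 − 4607.925 = 542.875
Syy = Σy² − (Σy)²/n = 5382.05 − 4949.1225 = 432.9275
R² = Sxy²/(Sxx·Syy) = (542.875)²/(686.75·432.9275) = 0.991256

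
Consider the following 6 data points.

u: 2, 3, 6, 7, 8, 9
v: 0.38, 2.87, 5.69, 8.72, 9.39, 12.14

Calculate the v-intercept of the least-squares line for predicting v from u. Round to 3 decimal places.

n = 6, Σx = 35, Σy = 39.19, Σxy = 288.93, Σx² = 243
Sxx = Σx² − (Σx)²/n = 243 − 204.166667 = 38.833333
Sxy = Σxy − (Σx)(Σy)/n = 288.93 − 228.608333 = 60.321667
b = Sxy/Sxx = 60.321667/38.833333 = 1.553348
a = ȳ − b·x̄ = 6.531667 − 1.553348·5.833333 = -2.529528

-2.530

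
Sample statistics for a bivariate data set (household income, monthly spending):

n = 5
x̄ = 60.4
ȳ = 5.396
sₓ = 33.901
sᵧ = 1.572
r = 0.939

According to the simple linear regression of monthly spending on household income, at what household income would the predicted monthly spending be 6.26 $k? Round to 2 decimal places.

80.24

b = r · sᵧ/sₓ = 0.939 · 1.572/33.901 = 0.043542
a = ȳ − b·x̄ = 5.396 − 0.043542·60.4 = 2.766080
Set a + b·x = 6.26: x = (6.26 − 2.766080) / 0.043542 = 80.243036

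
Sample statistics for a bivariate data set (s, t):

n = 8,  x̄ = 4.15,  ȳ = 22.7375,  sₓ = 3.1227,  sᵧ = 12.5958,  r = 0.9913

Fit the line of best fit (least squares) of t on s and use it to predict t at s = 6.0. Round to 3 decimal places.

30.135

b = r · sᵧ/sₓ = 0.9913 · 12.5958/3.1227 = 3.998532
a = ȳ − b·x̄ = 22.7375 − 3.998532·4.15 = 6.143591
ŷ(6.0) = a + b·6.0 = 6.143591 + 3.998532·6 = 30.134785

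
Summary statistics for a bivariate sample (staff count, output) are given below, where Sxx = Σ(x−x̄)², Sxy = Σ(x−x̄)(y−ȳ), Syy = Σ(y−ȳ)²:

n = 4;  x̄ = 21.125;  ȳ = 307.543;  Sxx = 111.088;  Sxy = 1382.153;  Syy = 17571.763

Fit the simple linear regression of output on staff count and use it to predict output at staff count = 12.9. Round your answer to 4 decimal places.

205.2078

b = Sxy/Sxx = 1382.153/111.088 = 12.441965
a = ȳ − b·x̄ = 307.543 − 12.441965·21.125 = 44.706491
ŷ(12.9) = a + b·12.9 = 44.706491 + 12.441965·12.9 = 205.207838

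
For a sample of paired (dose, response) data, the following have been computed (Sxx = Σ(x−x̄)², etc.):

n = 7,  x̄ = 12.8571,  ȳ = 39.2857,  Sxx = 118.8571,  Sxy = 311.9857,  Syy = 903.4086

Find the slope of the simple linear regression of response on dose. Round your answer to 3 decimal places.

2.625

b = Sxy/Sxx = 311.9857/118.8571 = 2.624881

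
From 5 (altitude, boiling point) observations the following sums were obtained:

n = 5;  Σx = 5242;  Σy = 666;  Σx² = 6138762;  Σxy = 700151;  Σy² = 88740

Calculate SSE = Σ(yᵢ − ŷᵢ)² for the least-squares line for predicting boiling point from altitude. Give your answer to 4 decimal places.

Sxx = Σx² − (Σx)²/n = 6138762 − 5495712.8 = 643049.2
Sxy = Σxy − (Σx)(Σy)/n = 700151 − 698234.4 = 1916.6
Syy = Σy² − (Σy)²/n = 88740 − 88711.2 = 28.8
b = Sxy/Sxx = 1916.6/643049.2 = 0.002980
SSE = Syy − b·Sxy = 28.8 − 0.002980·1916.6 = 23.087598

23.0876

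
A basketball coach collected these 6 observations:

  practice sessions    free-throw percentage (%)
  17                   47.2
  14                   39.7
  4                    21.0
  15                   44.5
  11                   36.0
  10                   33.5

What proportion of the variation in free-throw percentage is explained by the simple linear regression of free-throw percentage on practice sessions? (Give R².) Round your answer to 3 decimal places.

n = 6, Σx = 71, Σy = 221.9, Σxy = 2840.7, Σx² = 947, Σy² = 8643.43
Sxx = Σx² − (Σx)²/n = 947 − 840.166667 = 106.833333
Sxy = Σxy − (Σx)(Σy)/n = 2840.7 − 2625.816667 = 214.883333
Syy = Σy² − (Σy)²/n = 8643.43 − 8206.601667 = 436.828333
R² = Sxy²/(Sxx·Syy) = (214.883333)²/(106.833333·436.828333) = 0.989436

0.989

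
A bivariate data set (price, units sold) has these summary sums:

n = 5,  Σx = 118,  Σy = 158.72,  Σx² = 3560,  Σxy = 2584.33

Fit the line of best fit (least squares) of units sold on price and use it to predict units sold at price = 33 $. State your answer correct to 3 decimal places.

Sxx = Σx² − (Σx)²/n = 3560 − 2784.8 = 775.2
Sxy = Σxy − (Σx)(Σy)/n = 2584.33 − 3745.792 = -1161.462
b = Sxy/Sxx = -1161.462/775.2 = -1.498274
a = ȳ − b·x̄ = 31.744 − (-1.498274)·23.6 = 67.103266
ŷ(33) = a + b·33 = 67.103266 + (-1.498274)·33 = 17.660224

17.660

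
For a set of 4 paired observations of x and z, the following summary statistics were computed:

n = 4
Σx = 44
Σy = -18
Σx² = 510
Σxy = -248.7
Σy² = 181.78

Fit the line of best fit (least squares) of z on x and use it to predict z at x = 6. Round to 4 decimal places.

5.2500

Sxx = Σx² − (Σx)²/n = 510 − 484 = 26
Sxy = Σxy − (Σx)(Σy)/n = -248.7 − (-198) = -50.7
b = Sxy/Sxx = -50.7/26 = -1.95
a = ȳ − b·x̄ = -4.5 − (-1.95)·11 = 16.95
ŷ(6) = a + b·6 = 16.95 + (-1.95)·6 = 5.25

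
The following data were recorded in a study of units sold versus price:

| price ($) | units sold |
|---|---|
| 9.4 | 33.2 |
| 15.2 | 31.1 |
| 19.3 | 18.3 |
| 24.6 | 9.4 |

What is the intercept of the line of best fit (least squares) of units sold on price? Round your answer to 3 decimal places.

n = 4, Σx = 68.5, Σy = 92, Σxy = 1369.23, Σx² = 1297.05
Sxx = Σx² − (Σx)²/n = 1297.05 − 1173.0625 = 123.9875
Sxy = Σxy − (Σx)(Σy)/n = 1369.23 − 1575.5 = -206.27
b = Sxy/Sxx = -206.27/123.9875 = -1.663635
a = ȳ − b·x̄ = 23 − (-1.663635)·17.125 = 51.489757

51.490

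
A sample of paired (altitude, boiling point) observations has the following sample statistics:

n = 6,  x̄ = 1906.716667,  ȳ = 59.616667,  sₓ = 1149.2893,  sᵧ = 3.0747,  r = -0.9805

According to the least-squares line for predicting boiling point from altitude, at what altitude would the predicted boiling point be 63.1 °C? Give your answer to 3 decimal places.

578.790

b = r · sᵧ/sₓ = -0.9805 · 3.0747/1149.2893 = -0.002623
a = ȳ − b·x̄ = 59.616667 − (-0.002623)·1906.716667 = 64.618246
Set a + b·x = 63.1: x = (63.1 − 64.618246) / (-0.002623) = 578.790247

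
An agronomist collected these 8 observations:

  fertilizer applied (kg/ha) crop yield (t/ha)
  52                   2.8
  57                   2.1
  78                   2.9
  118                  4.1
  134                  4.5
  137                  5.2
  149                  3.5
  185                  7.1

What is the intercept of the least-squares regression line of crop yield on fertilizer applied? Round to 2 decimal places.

0.65

n = 8, Σx = 910, Σy = 32.2, Σxy = 4125.7, Σx² = 119112
Sxx = Σx² − (Σx)²/n = 119112 − 103512.5 = 15599.5
Sxy = Σxy − (Σx)(Σy)/n = 4125.7 − 3662.75 = 462.95
b = Sxy/Sxx = 462.95/15599.5 = 0.029677
a = ȳ − b·x̄ = 4.025 − 0.029677·113.75 = 0.649215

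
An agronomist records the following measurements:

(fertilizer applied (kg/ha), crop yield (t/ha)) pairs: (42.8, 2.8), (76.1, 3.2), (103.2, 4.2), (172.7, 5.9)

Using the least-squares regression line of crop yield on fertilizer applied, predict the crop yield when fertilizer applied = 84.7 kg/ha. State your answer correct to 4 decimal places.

n = 4, Σx = 394.8, Σy = 16.1, Σxy = 1815.73, Σx² = 48098.58
Sxx = Σx² − (Σx)²/n = 48098.58 − 38966.76 = 9131.82
Sxy = Σxy − (Σx)(Σy)/n = 1815.73 − 1589.07 = 226.66
b = Sxy/Sxx = 226.66/9131.82 = 0.024821
a = ȳ − b·x̄ = 4.025 − 0.024821·98.7 = 1.575177
ŷ(84.7) = a + b·84.7 = 1.575177 + 0.024821·84.7 = 3.677507

3.6775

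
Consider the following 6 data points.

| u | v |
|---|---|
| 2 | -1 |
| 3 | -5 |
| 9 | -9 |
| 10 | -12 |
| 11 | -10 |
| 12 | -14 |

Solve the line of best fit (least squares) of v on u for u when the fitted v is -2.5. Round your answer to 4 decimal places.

n = 6, Σx = 47, Σy = -51, Σxy = -496, Σx² = 459
Sxx = Σx² − (Σx)²/n = 459 − 368.166667 = 90.833333
Sxy = Σxy − (Σx)(Σy)/n = -496 − (-399.5) = -96.5
b = Sxy/Sxx = -96.5/90.833333 = -1.062385
a = ȳ − b·x̄ = -8.5 − (-1.062385)·7.833333 = -0.177982
Set a + b·x = -2.5: x = (-2.5 − (-0.177982)) / (-1.062385) = 2.185665

2.1857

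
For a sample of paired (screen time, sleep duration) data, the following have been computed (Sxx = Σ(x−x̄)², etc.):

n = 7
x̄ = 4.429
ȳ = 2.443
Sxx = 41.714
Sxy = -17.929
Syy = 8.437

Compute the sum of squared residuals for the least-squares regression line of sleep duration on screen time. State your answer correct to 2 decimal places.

b = Sxy/Sxx = -17.929/41.714 = -0.429808
SSE = Syy − b·Sxy = 8.437 − (-0.429808)·(-17.929) = 0.730977

0.73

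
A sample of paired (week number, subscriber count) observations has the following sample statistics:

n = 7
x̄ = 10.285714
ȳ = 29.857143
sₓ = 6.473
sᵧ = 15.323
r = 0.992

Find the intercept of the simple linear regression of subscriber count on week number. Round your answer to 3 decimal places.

b = r · sᵧ/sₓ = 0.992 · 15.323/6.473 = 2.348280
a = ȳ − b·x̄ = 29.857143 − 2.348280·10.285714 = 5.703407

5.703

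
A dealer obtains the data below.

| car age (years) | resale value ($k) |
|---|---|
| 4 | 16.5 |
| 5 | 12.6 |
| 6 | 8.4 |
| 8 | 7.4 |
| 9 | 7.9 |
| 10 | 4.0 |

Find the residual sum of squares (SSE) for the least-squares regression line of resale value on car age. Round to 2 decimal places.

n = 6, Σx = 42, Σy = 56.8, Σxy = 349.7, Σx² = 322, Σy² = 634.74
Sxx = Σx² − (Σx)²/n = 322 − 294 = 28
Sxy = Σxy − (Σx)(Σy)/n = 349.7 − 397.6 = -47.9
Syy = Σy² − (Σy)²/n = 634.74 − 537.706667 = 97.033333
b = Sxy/Sxx = -47.9/28 = -1.710714
SSE = Syy − b·Sxy = 97.033333 − (-1.710714)·(-47.9) = 15.090119

15.09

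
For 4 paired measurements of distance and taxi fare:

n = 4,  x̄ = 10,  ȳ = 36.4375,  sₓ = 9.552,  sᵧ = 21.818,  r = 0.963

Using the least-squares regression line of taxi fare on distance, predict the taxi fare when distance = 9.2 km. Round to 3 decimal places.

34.678

b = r · sᵧ/sₓ = 0.963 · 21.818/9.552 = 2.199616
a = ȳ − b·x̄ = 36.4375 − 2.199616·10 = 14.441338
ŷ(9.2) = a + b·9.2 = 14.441338 + 2.199616·9.2 = 34.677807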